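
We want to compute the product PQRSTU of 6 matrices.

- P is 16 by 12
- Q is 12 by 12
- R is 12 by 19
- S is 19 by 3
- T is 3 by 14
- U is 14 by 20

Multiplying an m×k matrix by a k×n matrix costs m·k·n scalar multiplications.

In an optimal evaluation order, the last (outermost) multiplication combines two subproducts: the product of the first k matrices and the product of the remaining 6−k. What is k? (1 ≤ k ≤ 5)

Adjacent pairs: PQ = 16·12·12 = 2304; QR = 12·12·19 = 2736; RS = 12·19·3 = 684; ST = 19·3·14 = 798; TU = 3·14·20 = 840.
Length 3: P..R: k=1: 0+2736+16·12·19=6384; k=2: 2304+0+16·12·19=5952 → min 5952 | Q..S: k=2: 0+684+12·12·3=1116; k=3: 2736+0+12·19·3=3420 → min 1116 | R..T: k=3: 0+798+12·19·14=3990; k=4: 684+0+12·3·14=1188 → min 1188 | S..U: k=4: 0+840+19·3·20=1980; k=5: 798+0+19·14·20=6118 → min 1980.
Length 4: P..S: k=1: 0+1116+16·12·3=1692; k=2: 2304+684+16·12·3=3564; k=3: 5952+0+16·19·3=6864 → min 1692 | Q..T: k=2: 0+1188+12·12·14=3204; k=3: 2736+798+12·19·14=6726; k=4: 1116+0+12·3·14=1620 → min 1620 | R..U: k=3: 0+1980+12·19·20=6540; k=4: 684+840+12·3·20=2244; k=5: 1188+0+12·14·20=4548 → min 2244.
Length 5: P..T: k=1: 0+1620+16·12·14=4308; k=2: 2304+1188+16·12·14=6180; k=3: 5952+798+16·19·14=11006; k=4: 1692+0+16·3·14=2364 → min 2364 | Q..U: k=2: 0+2244+12·12·20=5124; k=3: 2736+1980+12·19·20=9276; k=4: 1116+840+12·3·20=2676; k=5: 1620+0+12·14·20=4980 → min 2676.
Top-level splits: k=1: (P..P)·(Q..U) → 0+2676+16·12·20 = 6516; k=2: (P..Q)·(R..U) → 2304+2244+16·12·20 = 8388; k=3: (P..R)·(S..U) → 5952+1980+16·19·20 = 14012; k=4: (P..S)·(T..U) → 1692+840+16·3·20 = 3492; k=5: (P..T)·(U..U) → 2364+0+16·14·20 = 6844.
Best split is after S, i.e. k = 4.

4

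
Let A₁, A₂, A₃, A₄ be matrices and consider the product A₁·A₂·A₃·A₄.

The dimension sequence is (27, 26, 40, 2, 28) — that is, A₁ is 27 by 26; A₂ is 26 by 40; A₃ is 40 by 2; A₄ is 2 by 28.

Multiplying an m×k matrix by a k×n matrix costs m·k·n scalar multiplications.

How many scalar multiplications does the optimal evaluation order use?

Adjacent pairs: A₁A₂ = 27·26·40 = 28080; A₂A₃ = 26·40·2 = 2080; A₃A₄ = 40·2·28 = 2240.
Length 3: A₁..A₃: k=1: 0+2080+27·26·2=3484; k=2: 28080+0+27·40·2=30240 → min 3484 | A₂..A₄: k=2: 0+2240+26·40·28=31360; k=3: 2080+0+26·2·28=3536 → min 3536.
Length 4: A₁..A₄: k=1: 0+3536+27·26·28=23192; k=2: 28080+2240+27·40·28=60560; k=3: 3484+0+27·2·28=4996 → min 4996.
Optimal order: ((A₁·(A₂·A₃))·A₄) with cost 4996.

4996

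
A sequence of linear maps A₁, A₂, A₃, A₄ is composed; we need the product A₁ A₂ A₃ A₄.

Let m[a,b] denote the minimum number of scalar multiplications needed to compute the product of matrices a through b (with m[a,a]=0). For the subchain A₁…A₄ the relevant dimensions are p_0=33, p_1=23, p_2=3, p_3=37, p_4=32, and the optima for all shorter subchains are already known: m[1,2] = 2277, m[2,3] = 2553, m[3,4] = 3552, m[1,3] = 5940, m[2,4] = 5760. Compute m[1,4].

8997

m[1,4] = min over k∈[1,3] of m[1,k]+m[k+1,4]+p_{0}·p_k·p_{4}.
k=1: 0 + 5760 + 33·23·32 = 30048; k=2: 2277 + 3552 + 33·3·32 = 8997; k=3: 5940 + 0 + 33·37·32 = 45012.
Minimum: 8997 at k=2.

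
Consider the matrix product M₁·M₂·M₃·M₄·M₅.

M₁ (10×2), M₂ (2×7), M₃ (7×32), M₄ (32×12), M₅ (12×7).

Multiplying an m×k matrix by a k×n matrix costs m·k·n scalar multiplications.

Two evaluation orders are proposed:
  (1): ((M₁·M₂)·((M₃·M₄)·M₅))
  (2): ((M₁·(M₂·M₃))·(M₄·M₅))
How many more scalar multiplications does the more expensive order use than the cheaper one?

Order (1) = ((M₁·M₂)·((M₃·M₄)·M₅)): (M₁·M₂): 10×2 by 2×7 → 10×7, cost 10·2·7 = 140; (M₃·M₄): 7×32 by 32×12 → 7×12, cost 7·32·12 = 2688; ((M₃·M₄)·M₅): 7×12 by 12×7 → 7×7, cost 7·12·7 = 588; cumulative 3276; ((M₁·M₂)·((M₃·M₄)·M₅)): 10×7 by 7×7 → 10×7, cost 10·7·7 = 490; cumulative 3906. Total 3906.
Order (2) = ((M₁·(M₂·M₃))·(M₄·M₅)): (M₂·M₃): 2×7 by 7×32 → 2×32, cost 2·7·32 = 448; (M₁·(M₂·M₃)): 10×2 by 2×32 → 10×32, cost 10·2·32 = 640; cumulative 1088; (M₄·M₅): 32×12 by 12×7 → 32×7, cost 32·12·7 = 2688; ((M₁·(M₂·M₃))·(M₄·M₅)): 10×32 by 32×7 → 10×7, cost 10·32·7 = 2240; cumulative 6016. Total 6016.
Difference: |3906 − 6016| = 2110.

2110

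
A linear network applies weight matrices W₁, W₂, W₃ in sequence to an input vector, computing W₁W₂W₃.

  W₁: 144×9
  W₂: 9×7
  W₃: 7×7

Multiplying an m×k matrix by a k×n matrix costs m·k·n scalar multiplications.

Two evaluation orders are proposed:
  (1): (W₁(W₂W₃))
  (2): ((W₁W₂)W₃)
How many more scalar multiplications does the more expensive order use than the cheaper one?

Order (1) = (W₁(W₂W₃)): (W₂W₃): 9×7 by 7×7 → 9×7, cost 9·7·7 = 441; (W₁(W₂W₃)): 144×9 by 9×7 → 144×7, cost 144·9·7 = 9072; cumulative 9513. Total 9513.
Order (2) = ((W₁W₂)W₃): (W₁W₂): 144×9 by 9×7 → 144×7, cost 144·9·7 = 9072; ((W₁W₂)W₃): 144×7 by 7×7 → 144×7, cost 144·7·7 = 7056; cumulative 16128. Total 16128.
Difference: |9513 − 16128| = 6615.

6615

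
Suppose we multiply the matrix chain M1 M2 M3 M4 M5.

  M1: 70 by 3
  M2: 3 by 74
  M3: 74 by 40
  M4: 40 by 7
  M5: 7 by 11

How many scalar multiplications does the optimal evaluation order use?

12261

Adjacent pairs: M1M2 = 70·3·74 = 15540; M2M3 = 3·74·40 = 8880; M3M4 = 74·40·7 = 20720; M4M5 = 40·7·11 = 3080.
Length 3: M1..M3: k=1: 0+8880+70·3·40=17280; k=2: 15540+0+70·74·40=222740 → min 17280 | M2..M4: k=2: 0+20720+3·74·7=22274; k=3: 8880+0+3·40·7=9720 → min 9720 | M3..M5: k=3: 0+3080+74·40·11=35640; k=4: 20720+0+74·7·11=26418 → min 26418.
Length 4: M1..M4: k=1: 0+9720+70·3·7=11190; k=2: 15540+20720+70·74·7=72520; k=3: 17280+0+70·40·7=36880 → min 11190 | M2..M5: k=2: 0+26418+3·74·11=28860; k=3: 8880+3080+3·40·11=13280; k=4: 9720+0+3·7·11=9951 → min 9951.
Length 5: M1..M5: k=1: 0+9951+70·3·11=12261; k=2: 15540+26418+70·74·11=98938; k=3: 17280+3080+70·40·11=51160; k=4: 11190+0+70·7·11=16580 → min 12261.
Optimal order: (M1 (((M2 M3) M4) M5)) with cost 12261.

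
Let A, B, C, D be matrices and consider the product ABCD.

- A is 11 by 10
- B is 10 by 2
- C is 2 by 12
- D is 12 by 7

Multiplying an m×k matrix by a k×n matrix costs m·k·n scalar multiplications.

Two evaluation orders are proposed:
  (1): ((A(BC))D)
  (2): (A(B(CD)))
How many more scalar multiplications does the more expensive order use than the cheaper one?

Order (1) = ((A(BC))D): (BC): 10×2 by 2×12 → 10×12, cost 10·2·12 = 240; (A(BC)): 11×10 by 10×12 → 11×12, cost 11·10·12 = 1320; cumulative 1560; ((A(BC))D): 11×12 by 12×7 → 11×7, cost 11·12·7 = 924; cumulative 2484. Total 2484.
Order (2) = (A(B(CD))): (CD): 2×12 by 12×7 → 2×7, cost 2·12·7 = 168; (B(CD)): 10×2 by 2×7 → 10×7, cost 10·2·7 = 140; cumulative 308; (A(B(CD))): 11×10 by 10×7 → 11×7, cost 11·10·7 = 770; cumulative 1078. Total 1078.
Difference: |2484 − 1078| = 1406.

1406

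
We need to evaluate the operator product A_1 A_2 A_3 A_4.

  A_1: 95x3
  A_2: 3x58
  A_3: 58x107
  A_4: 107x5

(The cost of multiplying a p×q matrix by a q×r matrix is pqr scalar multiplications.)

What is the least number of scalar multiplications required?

Adjacent pairs: A_1A_2 = 95·3·58 = 16530; A_2A_3 = 3·58·107 = 18618; A_3A_4 = 58·107·5 = 31030.
Length 3: A_1..A_3: k=1: 0+18618+95·3·107=49113; k=2: 16530+0+95·58·107=606100 → min 49113 | A_2..A_4: k=2: 0+31030+3·58·5=31900; k=3: 18618+0+3·107·5=20223 → min 20223.
Length 4: A_1..A_4: k=1: 0+20223+95·3·5=21648; k=2: 16530+31030+95·58·5=75110; k=3: 49113+0+95·107·5=99938 → min 21648.
Optimal order: (A_1 ((A_2 A_3) A_4)) with cost 21648.

21648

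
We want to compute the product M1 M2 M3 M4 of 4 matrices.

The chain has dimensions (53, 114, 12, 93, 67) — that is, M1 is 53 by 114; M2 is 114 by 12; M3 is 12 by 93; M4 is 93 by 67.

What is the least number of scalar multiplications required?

189888

Adjacent pairs: M1M2 = 53·114·12 = 72504; M2M3 = 114·12·93 = 127224; M3M4 = 12·93·67 = 74772.
Length 3: M1..M3: k=1: 0+127224+53·114·93=689130; k=2: 72504+0+53·12·93=131652 → min 131652 | M2..M4: k=2: 0+74772+114·12·67=166428; k=3: 127224+0+114·93·67=837558 → min 166428.
Length 4: M1..M4: k=1: 0+166428+53·114·67=571242; k=2: 72504+74772+53·12·67=189888; k=3: 131652+0+53·93·67=461895 → min 189888.
Optimal order: ((M1 M2) (M3 M4)) with cost 189888.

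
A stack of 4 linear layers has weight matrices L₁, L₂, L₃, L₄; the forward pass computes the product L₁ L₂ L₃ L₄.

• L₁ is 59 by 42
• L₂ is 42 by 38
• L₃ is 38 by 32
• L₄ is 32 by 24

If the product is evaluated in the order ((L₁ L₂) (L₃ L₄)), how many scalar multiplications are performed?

(L₁ L₂): 59×42 by 42×38 → 59×38, cost 59·42·38 = 94164
(L₃ L₄): 38×32 by 32×24 → 38×24, cost 38·32·24 = 29184
((L₁ L₂) (L₃ L₄)): 59×38 by 38×24 → 59×24, cost 59·38·24 = 53808; cumulative 177156
Total: 177156 scalar multiplications.

177156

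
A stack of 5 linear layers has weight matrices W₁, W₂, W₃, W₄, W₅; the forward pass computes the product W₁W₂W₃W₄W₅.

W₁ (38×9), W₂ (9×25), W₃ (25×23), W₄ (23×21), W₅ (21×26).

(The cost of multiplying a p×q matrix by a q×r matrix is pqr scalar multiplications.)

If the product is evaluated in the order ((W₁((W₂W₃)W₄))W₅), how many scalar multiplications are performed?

(W₂W₃): 9×25 by 25×23 → 9×23, cost 9·25·23 = 5175
((W₂W₃)W₄): 9×23 by 23×21 → 9×21, cost 9·23·21 = 4347; cumulative 9522
(W₁((W₂W₃)W₄)): 38×9 by 9×21 → 38×21, cost 38·9·21 = 7182; cumulative 16704
((W₁((W₂W₃)W₄))W₅): 38×21 by 21×26 → 38×26, cost 38·21·26 = 20748; cumulative 37452
Total: 37452 scalar multiplications.

37452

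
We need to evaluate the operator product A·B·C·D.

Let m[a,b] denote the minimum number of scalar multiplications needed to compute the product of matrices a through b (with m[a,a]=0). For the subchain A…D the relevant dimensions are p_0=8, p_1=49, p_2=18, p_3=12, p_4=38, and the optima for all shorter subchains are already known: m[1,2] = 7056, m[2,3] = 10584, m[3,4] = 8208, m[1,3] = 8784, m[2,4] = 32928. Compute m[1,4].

m[1,4] = min over k∈[1,3] of m[1,k]+m[k+1,4]+p_{0}·p_k·p_{4}.
k=1: 0 + 32928 + 8·49·38 = 47824; k=2: 7056 + 8208 + 8·18·38 = 20736; k=3: 8784 + 0 + 8·12·38 = 12432.
Minimum: 12432 at k=3.

12432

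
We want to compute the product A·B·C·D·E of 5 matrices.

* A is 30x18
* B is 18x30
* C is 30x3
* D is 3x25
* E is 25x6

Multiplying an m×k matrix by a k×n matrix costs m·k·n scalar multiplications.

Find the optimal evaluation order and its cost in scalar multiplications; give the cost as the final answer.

Adjacent pairs: AB = 30·18·30 = 16200; BC = 18·30·3 = 1620; CD = 30·3·25 = 2250; DE = 3·25·6 = 450.
Length 3: A..C: k=1: 0+1620+30·18·3=3240; k=2: 16200+0+30·30·3=18900 → min 3240 | B..D: k=2: 0+2250+18·30·25=15750; k=3: 1620+0+18·3·25=2970 → min 2970 | C..E: k=3: 0+450+30·3·6=990; k=4: 2250+0+30·25·6=6750 → min 990.
Length 4: A..D: k=1: 0+2970+30·18·25=16470; k=2: 16200+2250+30·30·25=40950; k=3: 3240+0+30·3·25=5490 → min 5490 | B..E: k=2: 0+990+18·30·6=4230; k=3: 1620+450+18·3·6=2394; k=4: 2970+0+18·25·6=5670 → min 2394.
Length 5: A..E: k=1: 0+2394+30·18·6=5634; k=2: 16200+990+30·30·6=22590; k=3: 3240+450+30·3·6=4230; k=4: 5490+0+30·25·6=9990 → min 4230.
Optimal parenthesization: ((A·(B·C))·(D·E)) with cost 4230.

4230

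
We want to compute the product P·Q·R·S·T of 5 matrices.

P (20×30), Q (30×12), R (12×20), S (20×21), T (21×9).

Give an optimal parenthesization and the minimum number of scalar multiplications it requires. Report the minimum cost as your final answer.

14580

Adjacent pairs: PQ = 20·30·12 = 7200; QR = 30·12·20 = 7200; RS = 12·20·21 = 5040; ST = 20·21·9 = 3780.
Length 3: P..R: k=1: 0+7200+20·30·20=19200; k=2: 7200+0+20·12·20=12000 → min 12000 | Q..S: k=2: 0+5040+30·12·21=12600; k=3: 7200+0+30·20·21=19800 → min 12600 | R..T: k=3: 0+3780+12·20·9=5940; k=4: 5040+0+12·21·9=7308 → min 5940.
Length 4: P..S: k=1: 0+12600+20·30·21=25200; k=2: 7200+5040+20·12·21=17280; k=3: 12000+0+20·20·21=20400 → min 17280 | Q..T: k=2: 0+5940+30·12·9=9180; k=3: 7200+3780+30·20·9=16380; k=4: 12600+0+30·21·9=18270 → min 9180.
Length 5: P..T: k=1: 0+9180+20·30·9=14580; k=2: 7200+5940+20·12·9=15300; k=3: 12000+3780+20·20·9=19380; k=4: 17280+0+20·21·9=21060 → min 14580.
Optimal parenthesization: (P·(Q·(R·(S·T)))) with cost 14580.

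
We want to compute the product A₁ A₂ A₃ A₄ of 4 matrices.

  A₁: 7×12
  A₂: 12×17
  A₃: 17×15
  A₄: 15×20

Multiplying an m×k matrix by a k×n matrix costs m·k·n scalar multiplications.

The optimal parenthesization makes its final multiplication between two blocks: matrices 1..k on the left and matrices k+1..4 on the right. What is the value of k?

3

Adjacent pairs: A₁A₂ = 7·12·17 = 1428; A₂A₃ = 12·17·15 = 3060; A₃A₄ = 17·15·20 = 5100.
Length 3: A₁..A₃: k=1: 0+3060+7·12·15=4320; k=2: 1428+0+7·17·15=3213 → min 3213 | A₂..A₄: k=2: 0+5100+12·17·20=9180; k=3: 3060+0+12·15·20=6660 → min 6660.
Top-level splits: k=1: (A₁..A₁)·(A₂..A₄) → 0+6660+7·12·20 = 8340; k=2: (A₁..A₂)·(A₃..A₄) → 1428+5100+7·17·20 = 8908; k=3: (A₁..A₃)·(A₄..A₄) → 3213+0+7·15·20 = 5313.
Best split is after A₃, i.e. k = 3.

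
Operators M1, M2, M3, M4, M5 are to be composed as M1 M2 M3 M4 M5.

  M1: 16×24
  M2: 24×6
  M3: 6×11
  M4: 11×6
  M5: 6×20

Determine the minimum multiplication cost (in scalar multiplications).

5196

Adjacent pairs: M1M2 = 16·24·6 = 2304; M2M3 = 24·6·11 = 1584; M3M4 = 6·11·6 = 396; M4M5 = 11·6·20 = 1320.
Length 3: M1..M3: k=1: 0+1584+16·24·11=5808; k=2: 2304+0+16·6·11=3360 → min 3360 | M2..M4: k=2: 0+396+24·6·6=1260; k=3: 1584+0+24·11·6=3168 → min 1260 | M3..M5: k=3: 0+1320+6·11·20=2640; k=4: 396+0+6·6·20=1116 → min 1116.
Length 4: M1..M4: k=1: 0+1260+16·24·6=3564; k=2: 2304+396+16·6·6=3276; k=3: 3360+0+16·11·6=4416 → min 3276 | M2..M5: k=2: 0+1116+24·6·20=3996; k=3: 1584+1320+24·11·20=8184; k=4: 1260+0+24·6·20=4140 → min 3996.
Length 5: M1..M5: k=1: 0+3996+16·24·20=11676; k=2: 2304+1116+16·6·20=5340; k=3: 3360+1320+16·11·20=8200; k=4: 3276+0+16·6·20=5196 → min 5196.
Optimal order: (((M1 M2) (M3 M4)) M5) with cost 5196.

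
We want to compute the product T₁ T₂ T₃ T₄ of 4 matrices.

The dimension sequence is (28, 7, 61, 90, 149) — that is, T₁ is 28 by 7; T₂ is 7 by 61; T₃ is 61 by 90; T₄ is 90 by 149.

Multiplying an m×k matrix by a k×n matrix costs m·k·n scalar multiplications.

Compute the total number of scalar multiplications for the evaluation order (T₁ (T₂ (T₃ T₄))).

910837

(T₃ T₄): 61×90 by 90×149 → 61×149, cost 61·90·149 = 818010
(T₂ (T₃ T₄)): 7×61 by 61×149 → 7×149, cost 7·61·149 = 63623; cumulative 881633
(T₁ (T₂ (T₃ T₄))): 28×7 by 7×149 → 28×149, cost 28·7·149 = 29204; cumulative 910837
Total: 910837 scalar multiplications.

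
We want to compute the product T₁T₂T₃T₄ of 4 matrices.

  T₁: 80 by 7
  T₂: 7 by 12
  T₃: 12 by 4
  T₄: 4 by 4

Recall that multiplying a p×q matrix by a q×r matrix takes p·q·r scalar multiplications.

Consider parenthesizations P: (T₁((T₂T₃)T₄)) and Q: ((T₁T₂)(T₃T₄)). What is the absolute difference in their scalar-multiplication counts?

8064

Order P = (T₁((T₂T₃)T₄)): (T₂T₃): 7×12 by 12×4 → 7×4, cost 7·12·4 = 336; ((T₂T₃)T₄): 7×4 by 4×4 → 7×4, cost 7·4·4 = 112; cumulative 448; (T₁((T₂T₃)T₄)): 80×7 by 7×4 → 80×4, cost 80·7·4 = 2240; cumulative 2688. Total 2688.
Order Q = ((T₁T₂)(T₃T₄)): (T₁T₂): 80×7 by 7×12 → 80×12, cost 80·7·12 = 6720; (T₃T₄): 12×4 by 4×4 → 12×4, cost 12·4·4 = 192; ((T₁T₂)(T₃T₄)): 80×12 by 12×4 → 80×4, cost 80·12·4 = 3840; cumulative 10752. Total 10752.
Difference: |2688 − 10752| = 8064.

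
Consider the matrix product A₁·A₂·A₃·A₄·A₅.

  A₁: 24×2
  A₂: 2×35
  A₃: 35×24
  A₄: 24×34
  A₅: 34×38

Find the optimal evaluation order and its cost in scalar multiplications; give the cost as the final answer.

7720

Adjacent pairs: A₁A₂ = 24·2·35 = 1680; A₂A₃ = 2·35·24 = 1680; A₃A₄ = 35·24·34 = 28560; A₄A₅ = 24·34·38 = 31008.
Length 3: A₁..A₃: k=1: 0+1680+24·2·24=2832; k=2: 1680+0+24·35·24=21840 → min 2832 | A₂..A₄: k=2: 0+28560+2·35·34=30940; k=3: 1680+0+2·24·34=3312 → min 3312 | A₃..A₅: k=3: 0+31008+35·24·38=62928; k=4: 28560+0+35·34·38=73780 → min 62928.
Length 4: A₁..A₄: k=1: 0+3312+24·2·34=4944; k=2: 1680+28560+24·35·34=58800; k=3: 2832+0+24·24·34=22416 → min 4944 | A₂..A₅: k=2: 0+62928+2·35·38=65588; k=3: 1680+31008+2·24·38=34512; k=4: 3312+0+2·34·38=5896 → min 5896.
Length 5: A₁..A₅: k=1: 0+5896+24·2·38=7720; k=2: 1680+62928+24·35·38=96528; k=3: 2832+31008+24·24·38=55728; k=4: 4944+0+24·34·38=35952 → min 7720.
Optimal parenthesization: (A₁·(((A₂·A₃)·A₄)·A₅)) with cost 7720.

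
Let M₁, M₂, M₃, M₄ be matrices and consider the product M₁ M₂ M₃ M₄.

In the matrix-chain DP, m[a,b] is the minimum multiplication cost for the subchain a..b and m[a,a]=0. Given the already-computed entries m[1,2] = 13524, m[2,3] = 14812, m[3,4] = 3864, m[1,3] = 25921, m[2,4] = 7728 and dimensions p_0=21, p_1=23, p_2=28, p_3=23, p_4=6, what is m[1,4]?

m[1,4] = min over k∈[1,3] of m[1,k]+m[k+1,4]+p_{0}·p_k·p_{4}.
k=1: 0 + 7728 + 21·23·6 = 10626; k=2: 13524 + 3864 + 21·28·6 = 20916; k=3: 25921 + 0 + 21·23·6 = 28819.
Minimum: 10626 at k=1.

10626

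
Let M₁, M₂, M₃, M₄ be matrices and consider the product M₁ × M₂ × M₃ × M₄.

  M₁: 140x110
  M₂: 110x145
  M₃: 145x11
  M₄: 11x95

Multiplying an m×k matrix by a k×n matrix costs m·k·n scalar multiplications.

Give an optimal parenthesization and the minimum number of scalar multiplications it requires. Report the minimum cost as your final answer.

Adjacent pairs: M₁M₂ = 140·110·145 = 2233000; M₂M₃ = 110·145·11 = 175450; M₃M₄ = 145·11·95 = 151525.
Length 3: M₁..M₃: k=1: 0+175450+140·110·11=344850; k=2: 2233000+0+140·145·11=2456300 → min 344850 | M₂..M₄: k=2: 0+151525+110·145·95=1666775; k=3: 175450+0+110·11·95=290400 → min 290400.
Length 4: M₁..M₄: k=1: 0+290400+140·110·95=1753400; k=2: 2233000+151525+140·145·95=4313025; k=3: 344850+0+140·11·95=491150 → min 491150.
Optimal parenthesization: ((M₁ × (M₂ × M₃)) × M₄) with cost 491150.

491150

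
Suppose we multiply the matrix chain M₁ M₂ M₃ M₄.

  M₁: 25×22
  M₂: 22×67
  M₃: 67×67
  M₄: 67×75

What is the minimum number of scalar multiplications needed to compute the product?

Adjacent pairs: M₁M₂ = 25·22·67 = 36850; M₂M₃ = 22·67·67 = 98758; M₃M₄ = 67·67·75 = 336675.
Length 3: M₁..M₃: k=1: 0+98758+25·22·67=135608; k=2: 36850+0+25·67·67=149075 → min 135608 | M₂..M₄: k=2: 0+336675+22·67·75=447225; k=3: 98758+0+22·67·75=209308 → min 209308.
Length 4: M₁..M₄: k=1: 0+209308+25·22·75=250558; k=2: 36850+336675+25·67·75=499150; k=3: 135608+0+25·67·75=261233 → min 250558.
Optimal order: (M₁ ((M₂ M₃) M₄)) with cost 250558.

250558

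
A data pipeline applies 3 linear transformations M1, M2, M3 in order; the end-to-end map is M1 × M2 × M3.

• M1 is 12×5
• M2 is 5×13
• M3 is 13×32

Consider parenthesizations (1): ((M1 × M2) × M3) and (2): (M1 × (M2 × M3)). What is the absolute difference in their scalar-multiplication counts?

Order (1) = ((M1 × M2) × M3): (M1 × M2): 12×5 by 5×13 → 12×13, cost 12·5·13 = 780; ((M1 × M2) × M3): 12×13 by 13×32 → 12×32, cost 12·13·32 = 4992; cumulative 5772. Total 5772.
Order (2) = (M1 × (M2 × M3)): (M2 × M3): 5×13 by 13×32 → 5×32, cost 5·13·32 = 2080; (M1 × (M2 × M3)): 12×5 by 5×32 → 12×32, cost 12·5·32 = 1920; cumulative 4000. Total 4000.
Difference: |5772 − 4000| = 1772.

1772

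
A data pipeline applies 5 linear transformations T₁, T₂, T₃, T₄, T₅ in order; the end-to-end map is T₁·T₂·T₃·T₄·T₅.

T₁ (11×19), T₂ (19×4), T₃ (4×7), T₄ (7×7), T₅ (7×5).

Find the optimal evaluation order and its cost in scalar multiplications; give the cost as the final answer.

1392

Adjacent pairs: T₁T₂ = 11·19·4 = 836; T₂T₃ = 19·4·7 = 532; T₃T₄ = 4·7·7 = 196; T₄T₅ = 7·7·5 = 245.
Length 3: T₁..T₃: k=1: 0+532+11·19·7=1995; k=2: 836+0+11·4·7=1144 → min 1144 | T₂..T₄: k=2: 0+196+19·4·7=728; k=3: 532+0+19·7·7=1463 → min 728 | T₃..T₅: k=3: 0+245+4·7·5=385; k=4: 196+0+4·7·5=336 → min 336.
Length 4: T₁..T₄: k=1: 0+728+11·19·7=2191; k=2: 836+196+11·4·7=1340; k=3: 1144+0+11·7·7=1683 → min 1340 | T₂..T₅: k=2: 0+336+19·4·5=716; k=3: 532+245+19·7·5=1442; k=4: 728+0+19·7·5=1393 → min 716.
Length 5: T₁..T₅: k=1: 0+716+11·19·5=1761; k=2: 836+336+11·4·5=1392; k=3: 1144+245+11·7·5=1774; k=4: 1340+0+11·7·5=1725 → min 1392.
Optimal parenthesization: ((T₁·T₂)·((T₃·T₄)·T₅)) with cost 1392.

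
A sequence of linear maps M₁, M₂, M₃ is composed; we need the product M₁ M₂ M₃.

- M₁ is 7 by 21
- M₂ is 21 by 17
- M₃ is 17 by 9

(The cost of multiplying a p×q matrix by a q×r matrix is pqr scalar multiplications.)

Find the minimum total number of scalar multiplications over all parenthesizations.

3570

Order (M₁ (M₂ M₃)): (M₂ M₃): 21×17 by 17×9 → 21×9, cost 21·17·9 = 3213; (M₁ (M₂ M₃)): 7×21 by 21×9 → 7×9, cost 7·21·9 = 1323; cumulative 4536. Total 4536.
Order ((M₁ M₂) M₃): (M₁ M₂): 7×21 by 21×17 → 7×17, cost 7·21·17 = 2499; ((M₁ M₂) M₃): 7×17 by 17×9 → 7×9, cost 7·17·9 = 1071; cumulative 3570. Total 3570.
Minimum: 3570.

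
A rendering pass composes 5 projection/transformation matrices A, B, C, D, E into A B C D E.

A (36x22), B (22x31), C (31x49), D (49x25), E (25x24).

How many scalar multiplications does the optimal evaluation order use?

87233

Adjacent pairs: AB = 36·22·31 = 24552; BC = 22·31·49 = 33418; CD = 31·49·25 = 37975; DE = 49·25·24 = 29400.
Length 3: A..C: k=1: 0+33418+36·22·49=72226; k=2: 24552+0+36·31·49=79236 → min 72226 | B..D: k=2: 0+37975+22·31·25=55025; k=3: 33418+0+22·49·25=60368 → min 55025 | C..E: k=3: 0+29400+31·49·24=65856; k=4: 37975+0+31·25·24=56575 → min 56575.
Length 4: A..D: k=1: 0+55025+36·22·25=74825; k=2: 24552+37975+36·31·25=90427; k=3: 72226+0+36·49·25=116326 → min 74825 | B..E: k=2: 0+56575+22·31·24=72943; k=3: 33418+29400+22·49·24=88690; k=4: 55025+0+22·25·24=68225 → min 68225.
Length 5: A..E: k=1: 0+68225+36·22·24=87233; k=2: 24552+56575+36·31·24=107911; k=3: 72226+29400+36·49·24=143962; k=4: 74825+0+36·25·24=96425 → min 87233.
Optimal order: (A ((B (C D)) E)) with cost 87233.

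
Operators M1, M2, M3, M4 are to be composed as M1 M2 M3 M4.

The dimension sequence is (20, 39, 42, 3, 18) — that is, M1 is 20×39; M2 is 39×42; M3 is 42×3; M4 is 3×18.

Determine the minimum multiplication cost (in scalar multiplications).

8334

Adjacent pairs: M1M2 = 20·39·42 = 32760; M2M3 = 39·42·3 = 4914; M3M4 = 42·3·18 = 2268.
Length 3: M1..M3: k=1: 0+4914+20·39·3=7254; k=2: 32760+0+20·42·3=35280 → min 7254 | M2..M4: k=2: 0+2268+39·42·18=31752; k=3: 4914+0+39·3·18=7020 → min 7020.
Length 4: M1..M4: k=1: 0+7020+20·39·18=21060; k=2: 32760+2268+20·42·18=50148; k=3: 7254+0+20·3·18=8334 → min 8334.
Optimal order: ((M1 (M2 M3)) M4) with cost 8334.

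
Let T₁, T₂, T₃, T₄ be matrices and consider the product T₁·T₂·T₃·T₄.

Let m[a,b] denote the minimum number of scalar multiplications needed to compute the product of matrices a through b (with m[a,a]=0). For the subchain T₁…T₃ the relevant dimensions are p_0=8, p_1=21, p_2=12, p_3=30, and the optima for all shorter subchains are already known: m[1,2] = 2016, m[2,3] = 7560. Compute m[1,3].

4896

m[1,3] = min over k∈[1,2] of m[1,k]+m[k+1,3]+p_{0}·p_k·p_{3}.
k=1: 0 + 7560 + 8·21·30 = 12600; k=2: 2016 + 0 + 8·12·30 = 4896.
Minimum: 4896 at k=2.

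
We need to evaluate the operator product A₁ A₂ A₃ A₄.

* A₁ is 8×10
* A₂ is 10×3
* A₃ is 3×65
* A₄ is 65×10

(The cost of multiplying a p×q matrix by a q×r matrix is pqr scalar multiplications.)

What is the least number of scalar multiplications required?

2430

Adjacent pairs: A₁A₂ = 8·10·3 = 240; A₂A₃ = 10·3·65 = 1950; A₃A₄ = 3·65·10 = 1950.
Length 3: A₁..A₃: k=1: 0+1950+8·10·65=7150; k=2: 240+0+8·3·65=1800 → min 1800 | A₂..A₄: k=2: 0+1950+10·3·10=2250; k=3: 1950+0+10·65·10=8450 → min 2250.
Length 4: A₁..A₄: k=1: 0+2250+8·10·10=3050; k=2: 240+1950+8·3·10=2430; k=3: 1800+0+8·65·10=7000 → min 2430.
Optimal order: ((A₁ A₂) (A₃ A₄)) with cost 2430.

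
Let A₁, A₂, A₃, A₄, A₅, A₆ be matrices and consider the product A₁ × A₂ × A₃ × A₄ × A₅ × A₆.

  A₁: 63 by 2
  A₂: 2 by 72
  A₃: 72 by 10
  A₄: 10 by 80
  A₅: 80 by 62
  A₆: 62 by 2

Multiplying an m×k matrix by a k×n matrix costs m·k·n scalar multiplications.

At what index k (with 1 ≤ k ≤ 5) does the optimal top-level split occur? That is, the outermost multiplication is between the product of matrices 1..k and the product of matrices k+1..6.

Adjacent pairs: A₁A₂ = 63·2·72 = 9072; A₂A₃ = 2·72·10 = 1440; A₃A₄ = 72·10·80 = 57600; A₄A₅ = 10·80·62 = 49600; A₅A₆ = 80·62·2 = 9920.
Length 3: A₁..A₃: k=1: 0+1440+63·2·10=2700; k=2: 9072+0+63·72·10=54432 → min 2700 | A₂..A₄: k=2: 0+57600+2·72·80=69120; k=3: 1440+0+2·10·80=3040 → min 3040 | A₃..A₅: k=3: 0+49600+72·10·62=94240; k=4: 57600+0+72·80·62=414720 → min 94240 | A₄..A₆: k=4: 0+9920+10·80·2=11520; k=5: 49600+0+10·62·2=50840 → min 11520.
Length 4: A₁..A₄: k=1: 0+3040+63·2·80=13120; k=2: 9072+57600+63·72·80=429552; k=3: 2700+0+63·10·80=53100 → min 13120 | A₂..A₅: k=2: 0+94240+2·72·62=103168; k=3: 1440+49600+2·10·62=52280; k=4: 3040+0+2·80·62=12960 → min 12960 | A₃..A₆: k=3: 0+11520+72·10·2=12960; k=4: 57600+9920+72·80·2=79040; k=5: 94240+0+72·62·2=103168 → min 12960.
Length 5: A₁..A₅: k=1: 0+12960+63·2·62=20772; k=2: 9072+94240+63·72·62=384544; k=3: 2700+49600+63·10·62=91360; k=4: 13120+0+63·80·62=325600 → min 20772 | A₂..A₆: k=2: 0+12960+2·72·2=13248; k=3: 1440+11520+2·10·2=13000; k=4: 3040+9920+2·80·2=13280; k=5: 12960+0+2·62·2=13208 → min 13000.
Top-level splits: k=1: (A₁..A₁)·(A₂..A₆) → 0+13000+63·2·2 = 13252; k=2: (A₁..A₂)·(A₃..A₆) → 9072+12960+63·72·2 = 31104; k=3: (A₁..A₃)·(A₄..A₆) → 2700+11520+63·10·2 = 15480; k=4: (A₁..A₄)·(A₅..A₆) → 13120+9920+63·80·2 = 33120; k=5: (A₁..A₅)·(A₆..A₆) → 20772+0+63·62·2 = 28584.
Best split is after A₁, i.e. k = 1.

1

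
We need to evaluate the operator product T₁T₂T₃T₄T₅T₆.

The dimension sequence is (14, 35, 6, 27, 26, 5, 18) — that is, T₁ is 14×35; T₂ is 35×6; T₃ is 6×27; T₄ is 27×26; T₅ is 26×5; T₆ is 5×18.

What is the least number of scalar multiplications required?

8940

Adjacent pairs: T₁T₂ = 14·35·6 = 2940; T₂T₃ = 35·6·27 = 5670; T₃T₄ = 6·27·26 = 4212; T₄T₅ = 27·26·5 = 3510; T₅T₆ = 26·5·18 = 2340.
Length 3: T₁..T₃: k=1: 0+5670+14·35·27=18900; k=2: 2940+0+14·6·27=5208 → min 5208 | T₂..T₄: k=2: 0+4212+35·6·26=9672; k=3: 5670+0+35·27·26=30240 → min 9672 | T₃..T₅: k=3: 0+3510+6·27·5=4320; k=4: 4212+0+6·26·5=4992 → min 4320 | T₄..T₆: k=4: 0+2340+27·26·18=14976; k=5: 3510+0+27·5·18=5940 → min 5940.
Length 4: T₁..T₄: k=1: 0+9672+14·35·26=22412; k=2: 2940+4212+14·6·26=9336; k=3: 5208+0+14·27·26=15036 → min 9336 | T₂..T₅: k=2: 0+4320+35·6·5=5370; k=3: 5670+3510+35·27·5=13905; k=4: 9672+0+35·26·5=14222 → min 5370 | T₃..T₆: k=3: 0+5940+6·27·18=8856; k=4: 4212+2340+6·26·18=9360; k=5: 4320+0+6·5·18=4860 → min 4860.
Length 5: T₁..T₅: k=1: 0+5370+14·35·5=7820; k=2: 2940+4320+14·6·5=7680; k=3: 5208+3510+14·27·5=10608; k=4: 9336+0+14·26·5=11156 → min 7680 | T₂..T₆: k=2: 0+4860+35·6·18=8640; k=3: 5670+5940+35·27·18=28620; k=4: 9672+2340+35·26·18=28392; k=5: 5370+0+35·5·18=8520 → min 8520.
Length 6: T₁..T₆: k=1: 0+8520+14·35·18=17340; k=2: 2940+4860+14·6·18=9312; k=3: 5208+5940+14·27·18=17952; k=4: 9336+2340+14·26·18=18228; k=5: 7680+0+14·5·18=8940 → min 8940.
Optimal order: (((T₁T₂)(T₃(T₄T₅)))T₆) with cost 8940.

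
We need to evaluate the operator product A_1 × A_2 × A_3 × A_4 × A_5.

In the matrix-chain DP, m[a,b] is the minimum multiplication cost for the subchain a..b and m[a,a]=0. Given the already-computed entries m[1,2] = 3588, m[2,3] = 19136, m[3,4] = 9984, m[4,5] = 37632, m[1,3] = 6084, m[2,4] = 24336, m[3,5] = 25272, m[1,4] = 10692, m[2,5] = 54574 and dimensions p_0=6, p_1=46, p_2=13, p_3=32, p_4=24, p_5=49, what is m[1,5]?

m[1,5] = min over k∈[1,4] of m[1,k]+m[k+1,5]+p_{0}·p_k·p_{5}.
k=1: 0 + 54574 + 6·46·49 = 68098; k=2: 3588 + 25272 + 6·13·49 = 32682; k=3: 6084 + 37632 + 6·32·49 = 53124; k=4: 10692 + 0 + 6·24·49 = 17748.
Minimum: 17748 at k=4.

17748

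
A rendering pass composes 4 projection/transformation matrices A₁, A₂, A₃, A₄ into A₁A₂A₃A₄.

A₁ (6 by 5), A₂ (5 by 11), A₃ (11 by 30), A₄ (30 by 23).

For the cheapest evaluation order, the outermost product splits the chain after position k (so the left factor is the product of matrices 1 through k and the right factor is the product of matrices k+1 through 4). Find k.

Adjacent pairs: A₁A₂ = 6·5·11 = 330; A₂A₃ = 5·11·30 = 1650; A₃A₄ = 11·30·23 = 7590.
Length 3: A₁..A₃: k=1: 0+1650+6·5·30=2550; k=2: 330+0+6·11·30=2310 → min 2310 | A₂..A₄: k=2: 0+7590+5·11·23=8855; k=3: 1650+0+5·30·23=5100 → min 5100.
Top-level splits: k=1: (A₁..A₁)·(A₂..A₄) → 0+5100+6·5·23 = 5790; k=2: (A₁..A₂)·(A₃..A₄) → 330+7590+6·11·23 = 9438; k=3: (A₁..A₃)·(A₄..A₄) → 2310+0+6·30·23 = 6450.
Best split is after A₁, i.e. k = 1.

1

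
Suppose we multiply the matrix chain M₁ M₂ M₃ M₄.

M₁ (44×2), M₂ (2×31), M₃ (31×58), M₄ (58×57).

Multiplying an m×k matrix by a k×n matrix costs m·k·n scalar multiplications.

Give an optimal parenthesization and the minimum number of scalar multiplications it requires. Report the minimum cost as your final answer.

Adjacent pairs: M₁M₂ = 44·2·31 = 2728; M₂M₃ = 2·31·58 = 3596; M₃M₄ = 31·58·57 = 102486.
Length 3: M₁..M₃: k=1: 0+3596+44·2·58=8700; k=2: 2728+0+44·31·58=81840 → min 8700 | M₂..M₄: k=2: 0+102486+2·31·57=106020; k=3: 3596+0+2·58·57=10208 → min 10208.
Length 4: M₁..M₄: k=1: 0+10208+44·2·57=15224; k=2: 2728+102486+44·31·57=182962; k=3: 8700+0+44·58·57=154164 → min 15224.
Optimal parenthesization: (M₁ ((M₂ M₃) M₄)) with cost 15224.

15224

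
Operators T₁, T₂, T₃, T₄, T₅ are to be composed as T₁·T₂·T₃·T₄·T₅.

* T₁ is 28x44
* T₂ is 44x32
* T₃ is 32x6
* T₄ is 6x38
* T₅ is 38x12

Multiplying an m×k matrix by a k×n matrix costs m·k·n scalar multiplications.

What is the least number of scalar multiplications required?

Adjacent pairs: T₁T₂ = 28·44·32 = 39424; T₂T₃ = 44·32·6 = 8448; T₃T₄ = 32·6·38 = 7296; T₄T₅ = 6·38·12 = 2736.
Length 3: T₁..T₃: k=1: 0+8448+28·44·6=15840; k=2: 39424+0+28·32·6=44800 → min 15840 | T₂..T₄: k=2: 0+7296+44·32·38=60800; k=3: 8448+0+44·6·38=18480 → min 18480 | T₃..T₅: k=3: 0+2736+32·6·12=5040; k=4: 7296+0+32·38·12=21888 → min 5040.
Length 4: T₁..T₄: k=1: 0+18480+28·44·38=65296; k=2: 39424+7296+28·32·38=80768; k=3: 15840+0+28·6·38=22224 → min 22224 | T₂..T₅: k=2: 0+5040+44·32·12=21936; k=3: 8448+2736+44·6·12=14352; k=4: 18480+0+44·38·12=38544 → min 14352.
Length 5: T₁..T₅: k=1: 0+14352+28·44·12=29136; k=2: 39424+5040+28·32·12=55216; k=3: 15840+2736+28·6·12=20592; k=4: 22224+0+28·38·12=34992 → min 20592.
Optimal order: ((T₁·(T₂·T₃))·(T₄·T₅)) with cost 20592.

20592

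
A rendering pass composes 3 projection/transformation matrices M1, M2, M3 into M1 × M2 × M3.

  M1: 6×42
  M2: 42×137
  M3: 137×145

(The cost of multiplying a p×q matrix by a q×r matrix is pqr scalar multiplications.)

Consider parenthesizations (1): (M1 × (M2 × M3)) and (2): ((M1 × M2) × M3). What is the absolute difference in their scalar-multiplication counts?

Order (1) = (M1 × (M2 × M3)): (M2 × M3): 42×137 by 137×145 → 42×145, cost 42·137·145 = 834330; (M1 × (M2 × M3)): 6×42 by 42×145 → 6×145, cost 6·42·145 = 36540; cumulative 870870. Total 870870.
Order (2) = ((M1 × M2) × M3): (M1 × M2): 6×42 by 42×137 → 6×137, cost 6·42·137 = 34524; ((M1 × M2) × M3): 6×137 by 137×145 → 6×145, cost 6·137·145 = 119190; cumulative 153714. Total 153714.
Difference: |870870 − 153714| = 717156.

717156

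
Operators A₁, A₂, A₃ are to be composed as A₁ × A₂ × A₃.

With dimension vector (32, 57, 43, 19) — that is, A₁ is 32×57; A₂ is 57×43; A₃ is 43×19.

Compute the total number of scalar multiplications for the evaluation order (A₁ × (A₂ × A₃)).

(A₂ × A₃): 57×43 by 43×19 → 57×19, cost 57·43·19 = 46569
(A₁ × (A₂ × A₃)): 32×57 by 57×19 → 32×19, cost 32·57·19 = 34656; cumulative 81225
Total: 81225 scalar multiplications.

81225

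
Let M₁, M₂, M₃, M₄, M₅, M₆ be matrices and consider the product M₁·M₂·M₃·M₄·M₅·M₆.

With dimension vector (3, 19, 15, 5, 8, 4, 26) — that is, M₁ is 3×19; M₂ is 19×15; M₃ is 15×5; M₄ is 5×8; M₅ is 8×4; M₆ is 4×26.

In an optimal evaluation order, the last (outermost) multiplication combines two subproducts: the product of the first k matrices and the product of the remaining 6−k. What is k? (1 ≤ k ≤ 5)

5

Adjacent pairs: M₁M₂ = 3·19·15 = 855; M₂M₃ = 19·15·5 = 1425; M₃M₄ = 15·5·8 = 600; M₄M₅ = 5·8·4 = 160; M₅M₆ = 8·4·26 = 832.
Length 3: M₁..M₃: k=1: 0+1425+3·19·5=1710; k=2: 855+0+3·15·5=1080 → min 1080 | M₂..M₄: k=2: 0+600+19·15·8=2880; k=3: 1425+0+19·5·8=2185 → min 2185 | M₃..M₅: k=3: 0+160+15·5·4=460; k=4: 600+0+15·8·4=1080 → min 460 | M₄..M₆: k=4: 0+832+5·8·26=1872; k=5: 160+0+5·4·26=680 → min 680.
Length 4: M₁..M₄: k=1: 0+2185+3·19·8=2641; k=2: 855+600+3·15·8=1815; k=3: 1080+0+3·5·8=1200 → min 1200 | M₂..M₅: k=2: 0+460+19·15·4=1600; k=3: 1425+160+19·5·4=1965; k=4: 2185+0+19·8·4=2793 → min 1600 | M₃..M₆: k=3: 0+680+15·5·26=2630; k=4: 600+832+15·8·26=4552; k=5: 460+0+15·4·26=2020 → min 2020.
Length 5: M₁..M₅: k=1: 0+1600+3·19·4=1828; k=2: 855+460+3·15·4=1495; k=3: 1080+160+3·5·4=1300; k=4: 1200+0+3·8·4=1296 → min 1296 | M₂..M₆: k=2: 0+2020+19·15·26=9430; k=3: 1425+680+19·5·26=4575; k=4: 2185+832+19·8·26=6969; k=5: 1600+0+19·4·26=3576 → min 3576.
Top-level splits: k=1: (M₁..M₁)·(M₂..M₆) → 0+3576+3·19·26 = 5058; k=2: (M₁..M₂)·(M₃..M₆) → 855+2020+3·15·26 = 4045; k=3: (M₁..M₃)·(M₄..M₆) → 1080+680+3·5·26 = 2150; k=4: (M₁..M₄)·(M₅..M₆) → 1200+832+3·8·26 = 2656; k=5: (M₁..M₅)·(M₆..M₆) → 1296+0+3·4·26 = 1608.
Best split is after M₅, i.e. k = 5.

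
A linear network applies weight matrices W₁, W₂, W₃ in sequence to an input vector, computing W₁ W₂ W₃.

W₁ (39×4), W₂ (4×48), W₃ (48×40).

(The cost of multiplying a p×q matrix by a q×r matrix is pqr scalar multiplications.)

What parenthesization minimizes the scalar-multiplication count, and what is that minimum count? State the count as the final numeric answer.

(W₁ (W₂ W₃)): cost 13920.
((W₁ W₂) W₃): cost 82368.
Optimal: (W₁ (W₂ W₃)) with cost 13920.

13920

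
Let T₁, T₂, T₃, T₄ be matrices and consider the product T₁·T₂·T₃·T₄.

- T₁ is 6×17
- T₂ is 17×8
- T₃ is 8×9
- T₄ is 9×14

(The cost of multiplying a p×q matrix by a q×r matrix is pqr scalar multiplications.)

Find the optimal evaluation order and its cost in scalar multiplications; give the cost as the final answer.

2004

Adjacent pairs: T₁T₂ = 6·17·8 = 816; T₂T₃ = 17·8·9 = 1224; T₃T₄ = 8·9·14 = 1008.
Length 3: T₁..T₃: k=1: 0+1224+6·17·9=2142; k=2: 816+0+6·8·9=1248 → min 1248 | T₂..T₄: k=2: 0+1008+17·8·14=2912; k=3: 1224+0+17·9·14=3366 → min 2912.
Length 4: T₁..T₄: k=1: 0+2912+6·17·14=4340; k=2: 816+1008+6·8·14=2496; k=3: 1248+0+6·9·14=2004 → min 2004.
Optimal parenthesization: (((T₁·T₂)·T₃)·T₄) with cost 2004.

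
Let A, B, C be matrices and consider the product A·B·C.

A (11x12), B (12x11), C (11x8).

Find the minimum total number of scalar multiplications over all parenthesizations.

Order (A·(B·C)): (B·C): 12×11 by 11×8 → 12×8, cost 12·11·8 = 1056; (A·(B·C)): 11×12 by 12×8 → 11×8, cost 11·12·8 = 1056; cumulative 2112. Total 2112.
Order ((A·B)·C): (A·B): 11×12 by 12×11 → 11×11, cost 11·12·11 = 1452; ((A·B)·C): 11×11 by 11×8 → 11×8, cost 11·11·8 = 968; cumulative 2420. Total 2420.
Minimum: 2112.

2112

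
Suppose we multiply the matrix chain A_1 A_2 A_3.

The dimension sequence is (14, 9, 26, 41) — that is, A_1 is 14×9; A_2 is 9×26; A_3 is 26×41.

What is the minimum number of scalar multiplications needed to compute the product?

14760

Order (A_1 (A_2 A_3)): (A_2 A_3): 9×26 by 26×41 → 9×41, cost 9·26·41 = 9594; (A_1 (A_2 A_3)): 14×9 by 9×41 → 14×41, cost 14·9·41 = 5166; cumulative 14760. Total 14760.
Order ((A_1 A_2) A_3): (A_1 A_2): 14×9 by 9×26 → 14×26, cost 14·9·26 = 3276; ((A_1 A_2) A_3): 14×26 by 26×41 → 14×41, cost 14·26·41 = 14924; cumulative 18200. Total 18200.
Minimum: 14760.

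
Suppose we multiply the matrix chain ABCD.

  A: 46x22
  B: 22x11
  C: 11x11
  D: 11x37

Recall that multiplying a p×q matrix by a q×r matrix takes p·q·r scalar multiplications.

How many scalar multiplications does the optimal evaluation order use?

32516

Adjacent pairs: AB = 46·22·11 = 11132; BC = 22·11·11 = 2662; CD = 11·11·37 = 4477.
Length 3: A..C: k=1: 0+2662+46·22·11=13794; k=2: 11132+0+46·11·11=16698 → min 13794 | B..D: k=2: 0+4477+22·11·37=13431; k=3: 2662+0+22·11·37=11616 → min 11616.
Length 4: A..D: k=1: 0+11616+46·22·37=49060; k=2: 11132+4477+46·11·37=34331; k=3: 13794+0+46·11·37=32516 → min 32516.
Optimal order: ((A(BC))D) with cost 32516.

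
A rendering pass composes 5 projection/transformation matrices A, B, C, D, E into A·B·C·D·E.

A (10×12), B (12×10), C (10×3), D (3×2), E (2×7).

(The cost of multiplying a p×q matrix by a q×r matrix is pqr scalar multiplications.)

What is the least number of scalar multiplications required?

680

Adjacent pairs: AB = 10·12·10 = 1200; BC = 12·10·3 = 360; CD = 10·3·2 = 60; DE = 3·2·7 = 42.
Length 3: A..C: k=1: 0+360+10·12·3=720; k=2: 1200+0+10·10·3=1500 → min 720 | B..D: k=2: 0+60+12·10·2=300; k=3: 360+0+12·3·2=432 → min 300 | C..E: k=3: 0+42+10·3·7=252; k=4: 60+0+10·2·7=200 → min 200.
Length 4: A..D: k=1: 0+300+10·12·2=540; k=2: 1200+60+10·10·2=1460; k=3: 720+0+10·3·2=780 → min 540 | B..E: k=2: 0+200+12·10·7=1040; k=3: 360+42+12·3·7=654; k=4: 300+0+12·2·7=468 → min 468.
Length 5: A..E: k=1: 0+468+10·12·7=1308; k=2: 1200+200+10·10·7=2100; k=3: 720+42+10·3·7=972; k=4: 540+0+10·2·7=680 → min 680.
Optimal order: ((A·(B·(C·D)))·E) with cost 680.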